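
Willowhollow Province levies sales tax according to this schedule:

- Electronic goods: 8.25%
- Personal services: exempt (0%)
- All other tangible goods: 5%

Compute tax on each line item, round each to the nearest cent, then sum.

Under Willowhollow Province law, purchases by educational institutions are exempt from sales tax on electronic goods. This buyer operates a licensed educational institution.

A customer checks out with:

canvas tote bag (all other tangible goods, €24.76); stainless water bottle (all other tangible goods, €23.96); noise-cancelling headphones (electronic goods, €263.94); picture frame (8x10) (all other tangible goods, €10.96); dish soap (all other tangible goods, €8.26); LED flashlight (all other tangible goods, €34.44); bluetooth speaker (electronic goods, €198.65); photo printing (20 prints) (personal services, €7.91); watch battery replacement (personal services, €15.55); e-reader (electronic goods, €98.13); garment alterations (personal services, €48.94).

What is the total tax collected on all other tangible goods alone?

Canvas tote bag €24.76: all other tangible goods → 5% → €1.24
Stainless water bottle €23.96: all other tangible goods → 5% → €1.20
Picture frame (8x10) €10.96: all other tangible goods → 5% → €0.55
Dish soap €8.26: all other tangible goods → 5% → €0.41
LED flashlight €34.44: all other tangible goods → 5% → €1.72
Tax on all other tangible goods = €1.24 + €1.20 + €0.55 + €0.41 + €1.72 = €5.12

€5.12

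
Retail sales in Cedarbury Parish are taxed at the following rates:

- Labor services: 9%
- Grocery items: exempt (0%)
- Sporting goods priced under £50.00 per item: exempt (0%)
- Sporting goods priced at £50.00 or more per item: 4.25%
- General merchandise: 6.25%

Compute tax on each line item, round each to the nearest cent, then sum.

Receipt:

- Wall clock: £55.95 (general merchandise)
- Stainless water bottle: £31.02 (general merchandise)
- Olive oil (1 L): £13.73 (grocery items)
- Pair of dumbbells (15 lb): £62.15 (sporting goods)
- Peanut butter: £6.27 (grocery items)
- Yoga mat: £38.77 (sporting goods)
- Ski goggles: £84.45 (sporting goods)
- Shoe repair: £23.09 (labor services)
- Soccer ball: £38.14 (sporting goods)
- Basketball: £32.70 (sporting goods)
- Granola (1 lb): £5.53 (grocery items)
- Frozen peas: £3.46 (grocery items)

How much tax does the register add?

£13.75

Wall clock £55.95: general merchandise → 6.25% → £3.50
Stainless water bottle £31.02: general merchandise → 6.25% → £1.94
Olive oil (1 L) £13.73: grocery items → 0% → £0.00
Pair of dumbbells (15 lb) £62.15: sporting goods, £50.00 or more → 4.25% → £2.64
Peanut butter £6.27: grocery items → 0% → £0.00
Yoga mat £38.77: sporting goods, under £50.00 → 0% → £0.00
Ski goggles £84.45: sporting goods, £50.00 or more → 4.25% → £3.59
Shoe repair £23.09: labor services → 9% → £2.08
Soccer ball £38.14: sporting goods, under £50.00 → 0% → £0.00
Basketball £32.70: sporting goods, under £50.00 → 0% → £0.00
Granola (1 lb) £5.53: grocery items → 0% → £0.00
Frozen peas £3.46: grocery items → 0% → £0.00
Total tax = £3.50 + £1.94 + £2.64 + £3.59 + £2.08 = £13.75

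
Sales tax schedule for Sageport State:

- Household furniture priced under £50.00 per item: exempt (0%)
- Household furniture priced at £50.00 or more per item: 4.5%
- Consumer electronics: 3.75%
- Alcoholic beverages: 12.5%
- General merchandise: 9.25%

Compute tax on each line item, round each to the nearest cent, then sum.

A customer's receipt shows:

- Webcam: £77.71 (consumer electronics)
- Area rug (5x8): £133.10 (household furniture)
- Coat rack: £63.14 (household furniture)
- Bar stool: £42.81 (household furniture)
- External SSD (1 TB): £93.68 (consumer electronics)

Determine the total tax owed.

£15.25

Webcam £77.71: consumer electronics → 3.75% → £2.91
Area rug (5x8) £133.10: household furniture, £50.00 or more → 4.5% → £5.99
Coat rack £63.14: household furniture, £50.00 or more → 4.5% → £2.84
Bar stool £42.81: household furniture, under £50.00 → 0% → £0.00
External SSD (1 TB) £93.68: consumer electronics → 3.75% → £3.51
Total tax = £2.91 + £5.99 + £2.84 + £3.51 = £15.25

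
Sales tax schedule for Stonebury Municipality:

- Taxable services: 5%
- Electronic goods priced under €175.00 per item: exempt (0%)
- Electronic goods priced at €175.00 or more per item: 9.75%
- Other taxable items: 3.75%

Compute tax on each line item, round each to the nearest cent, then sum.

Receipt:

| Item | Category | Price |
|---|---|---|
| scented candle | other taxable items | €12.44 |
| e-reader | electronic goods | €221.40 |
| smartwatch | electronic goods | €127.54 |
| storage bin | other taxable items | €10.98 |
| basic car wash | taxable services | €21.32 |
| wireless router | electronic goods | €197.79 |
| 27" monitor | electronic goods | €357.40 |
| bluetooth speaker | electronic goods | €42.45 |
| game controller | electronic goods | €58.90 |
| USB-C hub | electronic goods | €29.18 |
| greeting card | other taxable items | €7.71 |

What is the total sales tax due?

€77.96

Scented candle €12.44: other taxable items → 3.75% → €0.47
E-reader €221.40: electronic goods, €175.00 or more → 9.75% → €21.59
Smartwatch €127.54: electronic goods, under €175.00 → 0% → €0.00
Storage bin €10.98: other taxable items → 3.75% → €0.41
Basic car wash €21.32: taxable services → 5% → €1.07
Wireless router €197.79: electronic goods, €175.00 or more → 9.75% → €19.28
27" monitor €357.40: electronic goods, €175.00 or more → 9.75% → €34.85
Bluetooth speaker €42.45: electronic goods, under €175.00 → 0% → €0.00
Game controller €58.90: electronic goods, under €175.00 → 0% → €0.00
USB-C hub €29.18: electronic goods, under €175.00 → 0% → €0.00
Greeting card €7.71: other taxable items → 3.75% → €0.29
Total tax = €0.47 + €21.59 + €0.41 + €1.07 + €19.28 + €34.85 + €0.29 = €77.96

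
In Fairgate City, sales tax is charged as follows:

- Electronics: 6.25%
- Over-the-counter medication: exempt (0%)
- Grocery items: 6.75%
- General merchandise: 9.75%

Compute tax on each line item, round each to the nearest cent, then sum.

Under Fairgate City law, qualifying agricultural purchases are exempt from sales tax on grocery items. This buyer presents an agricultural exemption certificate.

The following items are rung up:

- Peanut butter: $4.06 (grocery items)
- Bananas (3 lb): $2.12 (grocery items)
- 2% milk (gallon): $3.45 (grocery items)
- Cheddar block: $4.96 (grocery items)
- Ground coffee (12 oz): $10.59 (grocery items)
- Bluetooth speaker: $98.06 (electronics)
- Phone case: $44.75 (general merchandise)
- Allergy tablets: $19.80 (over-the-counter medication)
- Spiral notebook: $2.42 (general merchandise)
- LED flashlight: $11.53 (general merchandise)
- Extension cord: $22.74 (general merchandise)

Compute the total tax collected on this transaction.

Peanut butter $4.06: grocery items, buyer-exempt → 0% → $0.00
Bananas (3 lb) $2.12: grocery items, buyer-exempt → 0% → $0.00
2% milk (gallon) $3.45: grocery items, buyer-exempt → 0% → $0.00
Cheddar block $4.96: grocery items, buyer-exempt → 0% → $0.00
Ground coffee (12 oz) $10.59: grocery items, buyer-exempt → 0% → $0.00
Bluetooth speaker $98.06: electronics → 6.25% → $6.13
Phone case $44.75: general merchandise → 9.75% → $4.36
Allergy tablets $19.80: over-the-counter medication → 0% → $0.00
Spiral notebook $2.42: general merchandise → 9.75% → $0.24
LED flashlight $11.53: general merchandise → 9.75% → $1.12
Extension cord $22.74: general merchandise → 9.75% → $2.22
Total tax = $6.13 + $4.36 + $0.24 + $1.12 + $2.22 = $14.07

$14.07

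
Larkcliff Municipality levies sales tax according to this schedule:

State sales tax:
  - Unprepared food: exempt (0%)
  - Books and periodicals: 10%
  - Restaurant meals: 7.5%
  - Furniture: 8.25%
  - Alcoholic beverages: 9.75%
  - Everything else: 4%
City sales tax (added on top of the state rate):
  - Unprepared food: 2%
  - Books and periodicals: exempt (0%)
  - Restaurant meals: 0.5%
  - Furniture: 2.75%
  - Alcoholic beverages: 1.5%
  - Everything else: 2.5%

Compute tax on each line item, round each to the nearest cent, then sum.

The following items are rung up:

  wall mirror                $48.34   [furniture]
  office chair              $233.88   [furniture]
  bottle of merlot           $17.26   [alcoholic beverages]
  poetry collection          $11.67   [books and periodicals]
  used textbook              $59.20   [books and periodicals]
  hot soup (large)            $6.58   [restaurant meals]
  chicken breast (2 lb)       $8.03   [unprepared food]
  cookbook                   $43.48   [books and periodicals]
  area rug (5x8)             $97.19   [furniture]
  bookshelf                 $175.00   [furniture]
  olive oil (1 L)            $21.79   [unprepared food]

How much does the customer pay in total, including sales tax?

$797.92

Wall mirror $48.34: furniture → 8.25% + 2.75% city = 11% → $5.32
Office chair $233.88: furniture → 8.25% + 2.75% city = 11% → $25.73
Bottle of merlot $17.26: alcoholic beverages → 9.75% + 1.5% city = 11.25% → $1.94
Poetry collection $11.67: books and periodicals → 10% + 0% city = 10% → $1.17
Used textbook $59.20: books and periodicals → 10% + 0% city = 10% → $5.92
Hot soup (large) $6.58: restaurant meals → 7.5% + 0.5% city = 8% → $0.53
Chicken breast (2 lb) $8.03: unprepared food → 0% + 2% city = 2% → $0.16
Cookbook $43.48: books and periodicals → 10% + 0% city = 10% → $4.35
Area rug (5x8) $97.19: furniture → 8.25% + 2.75% city = 11% → $10.69
Bookshelf $175.00: furniture → 8.25% + 2.75% city = 11% → $19.25
Olive oil (1 L) $21.79: unprepared food → 0% + 2% city = 2% → $0.44
Subtotal = $722.42; tax = $75.50; total due = $797.92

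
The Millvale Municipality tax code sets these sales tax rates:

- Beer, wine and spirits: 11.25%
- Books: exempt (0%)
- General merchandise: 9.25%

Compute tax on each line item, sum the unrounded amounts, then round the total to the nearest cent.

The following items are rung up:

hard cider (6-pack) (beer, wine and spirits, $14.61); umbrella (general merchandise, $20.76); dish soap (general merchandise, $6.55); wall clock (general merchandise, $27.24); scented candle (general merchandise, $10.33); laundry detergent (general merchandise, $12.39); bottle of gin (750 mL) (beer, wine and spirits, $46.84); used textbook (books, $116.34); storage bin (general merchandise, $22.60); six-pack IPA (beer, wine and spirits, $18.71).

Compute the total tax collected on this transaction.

$18.26

Hard cider (6-pack) $14.61: beer, wine and spirits → 11.25% → $1.643625
Umbrella $20.76: general merchandise → 9.25% → $1.9203
Dish soap $6.55: general merchandise → 9.25% → $0.605875
Wall clock $27.24: general merchandise → 9.25% → $2.5197
Scented candle $10.33: general merchandise → 9.25% → $0.955525
Laundry detergent $12.39: general merchandise → 9.25% → $1.146075
Bottle of gin (750 mL) $46.84: beer, wine and spirits → 11.25% → $5.2695
Used textbook $116.34: books → 0% → $0.00
Storage bin $22.60: general merchandise → 9.25% → $2.0905
Six-pack IPA $18.71: beer, wine and spirits → 11.25% → $2.104875
Unrounded tax sum = $18.255975 → $18.26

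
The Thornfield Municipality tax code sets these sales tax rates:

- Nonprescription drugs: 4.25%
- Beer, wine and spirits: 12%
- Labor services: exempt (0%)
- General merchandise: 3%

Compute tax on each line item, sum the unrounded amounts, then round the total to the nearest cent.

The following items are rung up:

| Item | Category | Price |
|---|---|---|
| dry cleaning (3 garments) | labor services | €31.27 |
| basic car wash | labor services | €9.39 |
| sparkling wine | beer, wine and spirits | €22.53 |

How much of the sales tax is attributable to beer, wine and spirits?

€2.70

Sparkling wine €22.53: beer, wine and spirits → 12% → €2.7036
Tax on beer, wine and spirits: unrounded sum = €2.7036 → €2.70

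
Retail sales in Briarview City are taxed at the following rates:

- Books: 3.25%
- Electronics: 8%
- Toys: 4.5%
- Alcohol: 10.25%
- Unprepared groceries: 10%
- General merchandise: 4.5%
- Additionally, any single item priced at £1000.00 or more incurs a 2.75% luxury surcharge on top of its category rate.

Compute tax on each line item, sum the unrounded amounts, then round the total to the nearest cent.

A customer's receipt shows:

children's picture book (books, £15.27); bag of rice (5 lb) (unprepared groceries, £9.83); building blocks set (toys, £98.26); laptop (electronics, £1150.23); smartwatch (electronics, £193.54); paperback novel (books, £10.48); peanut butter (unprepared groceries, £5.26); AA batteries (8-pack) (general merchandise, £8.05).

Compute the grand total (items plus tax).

£1637.18

Children's picture book £15.27: books → 3.25% → £0.496275
Bag of rice (5 lb) £9.83: unprepared groceries → 10% → £0.983
Building blocks set £98.26: toys → 4.5% → £4.4217
Laptop £1150.23: electronics → 8% + 2.75% surcharge = 10.75% → £123.649725
Smartwatch £193.54: electronics → 8% → £15.4832
Paperback novel £10.48: books → 3.25% → £0.3406
Peanut butter £5.26: unprepared groceries → 10% → £0.526
AA batteries (8-pack) £8.05: general merchandise → 4.5% → £0.36225
Subtotal = £1490.92; unrounded tax = £146.26275 → £146.26; total due = £1637.18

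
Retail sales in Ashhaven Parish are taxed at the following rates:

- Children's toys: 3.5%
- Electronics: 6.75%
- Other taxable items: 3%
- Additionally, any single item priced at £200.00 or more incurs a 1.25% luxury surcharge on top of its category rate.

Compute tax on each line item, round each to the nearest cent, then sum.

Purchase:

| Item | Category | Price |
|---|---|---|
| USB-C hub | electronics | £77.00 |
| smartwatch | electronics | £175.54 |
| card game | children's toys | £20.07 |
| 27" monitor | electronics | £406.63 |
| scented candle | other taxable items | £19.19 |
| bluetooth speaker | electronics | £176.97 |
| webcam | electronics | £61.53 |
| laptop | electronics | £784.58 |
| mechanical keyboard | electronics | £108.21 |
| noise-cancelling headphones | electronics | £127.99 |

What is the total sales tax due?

£145.67

USB-C hub £77.00: electronics → 6.75% → £5.20
Smartwatch £175.54: electronics → 6.75% → £11.85
Card game £20.07: children's toys → 3.5% → £0.70
27" monitor £406.63: electronics → 6.75% + 1.25% surcharge = 8% → £32.53
Scented candle £19.19: other taxable items → 3% → £0.58
Bluetooth speaker £176.97: electronics → 6.75% → £11.95
Webcam £61.53: electronics → 6.75% → £4.15
Laptop £784.58: electronics → 6.75% + 1.25% surcharge = 8% → £62.77
Mechanical keyboard £108.21: electronics → 6.75% → £7.30
Noise-cancelling headphones £127.99: electronics → 6.75% → £8.64
Total tax = £5.20 + £11.85 + £0.70 + £32.53 + £0.58 + £11.95 + £4.15 + £62.77 + £7.30 + £8.64 = £145.67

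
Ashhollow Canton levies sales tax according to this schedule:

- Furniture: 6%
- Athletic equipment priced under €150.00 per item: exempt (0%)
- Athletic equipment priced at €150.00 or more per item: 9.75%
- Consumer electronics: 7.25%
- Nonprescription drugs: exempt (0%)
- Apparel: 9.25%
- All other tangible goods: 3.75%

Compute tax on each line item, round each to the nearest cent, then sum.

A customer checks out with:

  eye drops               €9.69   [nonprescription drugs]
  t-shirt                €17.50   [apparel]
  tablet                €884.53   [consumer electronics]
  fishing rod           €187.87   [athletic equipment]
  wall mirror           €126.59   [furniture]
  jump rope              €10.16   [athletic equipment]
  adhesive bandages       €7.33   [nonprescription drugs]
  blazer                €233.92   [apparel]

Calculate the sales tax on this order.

Eye drops €9.69: nonprescription drugs → 0% → €0.00
T-shirt €17.50: apparel → 9.25% → €1.62
Tablet €884.53: consumer electronics → 7.25% → €64.13
Fishing rod €187.87: athletic equipment, €150.00 or more → 9.75% → €18.32
Wall mirror €126.59: furniture → 6% → €7.60
Jump rope €10.16: athletic equipment, under €150.00 → 0% → €0.00
Adhesive bandages €7.33: nonprescription drugs → 0% → €0.00
Blazer €233.92: apparel → 9.25% → €21.64
Total tax = €1.62 + €64.13 + €18.32 + €7.60 + €21.64 = €113.31

€113.31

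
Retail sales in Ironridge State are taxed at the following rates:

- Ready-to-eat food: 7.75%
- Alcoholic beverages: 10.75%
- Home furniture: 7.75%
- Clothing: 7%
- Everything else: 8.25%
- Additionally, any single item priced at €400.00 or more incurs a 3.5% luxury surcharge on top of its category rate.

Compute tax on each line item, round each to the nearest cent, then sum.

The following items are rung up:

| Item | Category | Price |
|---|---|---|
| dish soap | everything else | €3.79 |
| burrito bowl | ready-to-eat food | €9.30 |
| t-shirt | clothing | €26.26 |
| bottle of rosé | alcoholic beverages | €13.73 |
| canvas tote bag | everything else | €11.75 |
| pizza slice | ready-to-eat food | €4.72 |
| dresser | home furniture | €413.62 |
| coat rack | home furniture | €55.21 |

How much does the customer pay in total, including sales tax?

Dish soap €3.79: everything else → 8.25% → €0.31
Burrito bowl €9.30: ready-to-eat food → 7.75% → €0.72
T-shirt €26.26: clothing → 7% → €1.84
Bottle of rosé €13.73: alcoholic beverages → 10.75% → €1.48
Canvas tote bag €11.75: everything else → 8.25% → €0.97
Pizza slice €4.72: ready-to-eat food → 7.75% → €0.37
Dresser €413.62: home furniture → 7.75% + 3.5% surcharge = 11.25% → €46.53
Coat rack €55.21: home furniture → 7.75% → €4.28
Subtotal = €538.38; tax = €56.50; total due = €594.88

€594.88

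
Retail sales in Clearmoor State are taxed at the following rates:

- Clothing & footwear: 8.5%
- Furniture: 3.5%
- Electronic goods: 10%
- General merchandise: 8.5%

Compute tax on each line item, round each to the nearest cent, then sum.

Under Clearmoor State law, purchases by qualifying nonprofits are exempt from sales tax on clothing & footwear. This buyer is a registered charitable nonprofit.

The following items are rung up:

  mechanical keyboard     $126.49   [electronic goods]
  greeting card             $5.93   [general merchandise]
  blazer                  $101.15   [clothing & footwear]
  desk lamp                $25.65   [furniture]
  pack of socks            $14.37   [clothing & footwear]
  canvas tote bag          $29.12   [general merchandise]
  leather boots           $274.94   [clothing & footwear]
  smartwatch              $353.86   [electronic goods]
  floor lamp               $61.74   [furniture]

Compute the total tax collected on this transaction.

Mechanical keyboard $126.49: electronic goods → 10% → $12.65
Greeting card $5.93: general merchandise → 8.5% → $0.50
Blazer $101.15: clothing & footwear, buyer-exempt → 0% → $0.00
Desk lamp $25.65: furniture → 3.5% → $0.90
Pack of socks $14.37: clothing & footwear, buyer-exempt → 0% → $0.00
Canvas tote bag $29.12: general merchandise → 8.5% → $2.48
Leather boots $274.94: clothing & footwear, buyer-exempt → 0% → $0.00
Smartwatch $353.86: electronic goods → 10% → $35.39
Floor lamp $61.74: furniture → 3.5% → $2.16
Total tax = $12.65 + $0.50 + $0.90 + $2.48 + $35.39 + $2.16 = $54.08

$54.08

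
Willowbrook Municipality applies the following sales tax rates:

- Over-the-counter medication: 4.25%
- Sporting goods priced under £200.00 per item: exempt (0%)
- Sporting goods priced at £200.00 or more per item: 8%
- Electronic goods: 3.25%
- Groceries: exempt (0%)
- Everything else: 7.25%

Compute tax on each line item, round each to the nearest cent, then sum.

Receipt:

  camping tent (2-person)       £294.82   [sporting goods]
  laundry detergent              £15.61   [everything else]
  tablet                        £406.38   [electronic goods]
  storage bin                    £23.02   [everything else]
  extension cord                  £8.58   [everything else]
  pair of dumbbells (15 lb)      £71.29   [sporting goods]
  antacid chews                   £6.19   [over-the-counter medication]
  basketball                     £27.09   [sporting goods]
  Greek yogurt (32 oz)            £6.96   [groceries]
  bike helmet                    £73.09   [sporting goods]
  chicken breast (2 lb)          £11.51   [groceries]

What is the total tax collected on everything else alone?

£3.42

Laundry detergent £15.61: everything else → 7.25% → £1.13
Storage bin £23.02: everything else → 7.25% → £1.67
Extension cord £8.58: everything else → 7.25% → £0.62
Tax on everything else = £1.13 + £1.67 + £0.62 = £3.42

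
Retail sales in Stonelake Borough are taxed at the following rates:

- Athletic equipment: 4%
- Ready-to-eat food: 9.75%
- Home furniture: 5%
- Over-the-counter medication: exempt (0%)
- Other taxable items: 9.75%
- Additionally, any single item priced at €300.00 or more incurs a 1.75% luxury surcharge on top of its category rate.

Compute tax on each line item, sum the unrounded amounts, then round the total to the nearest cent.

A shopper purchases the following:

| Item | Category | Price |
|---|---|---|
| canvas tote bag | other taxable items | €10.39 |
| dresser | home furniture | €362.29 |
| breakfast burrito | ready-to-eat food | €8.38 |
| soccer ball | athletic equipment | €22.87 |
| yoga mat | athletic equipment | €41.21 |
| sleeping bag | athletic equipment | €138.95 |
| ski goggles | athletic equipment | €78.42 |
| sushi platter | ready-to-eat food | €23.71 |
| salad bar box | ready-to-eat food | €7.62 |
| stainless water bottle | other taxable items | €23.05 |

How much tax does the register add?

Canvas tote bag €10.39: other taxable items → 9.75% → €1.013025
Dresser €362.29: home furniture → 5% + 1.75% surcharge = 6.75% → €24.454575
Breakfast burrito €8.38: ready-to-eat food → 9.75% → €0.81705
Soccer ball €22.87: athletic equipment → 4% → €0.9148
Yoga mat €41.21: athletic equipment → 4% → €1.6484
Sleeping bag €138.95: athletic equipment → 4% → €5.558
Ski goggles €78.42: athletic equipment → 4% → €3.1368
Sushi platter €23.71: ready-to-eat food → 9.75% → €2.311725
Salad bar box €7.62: ready-to-eat food → 9.75% → €0.74295
Stainless water bottle €23.05: other taxable items → 9.75% → €2.247375
Unrounded tax sum = €42.8447 → €42.84

€42.84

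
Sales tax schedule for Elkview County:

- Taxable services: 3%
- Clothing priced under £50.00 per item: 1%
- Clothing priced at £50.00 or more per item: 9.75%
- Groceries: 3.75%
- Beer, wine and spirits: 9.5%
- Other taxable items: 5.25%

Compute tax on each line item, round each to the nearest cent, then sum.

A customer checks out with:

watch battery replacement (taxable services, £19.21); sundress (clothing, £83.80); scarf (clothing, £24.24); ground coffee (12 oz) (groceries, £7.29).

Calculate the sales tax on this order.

£9.26

Watch battery replacement £19.21: taxable services → 3% → £0.58
Sundress £83.80: clothing, £50.00 or more → 9.75% → £8.17
Scarf £24.24: clothing, under £50.00 → 1% → £0.24
Ground coffee (12 oz) £7.29: groceries → 3.75% → £0.27
Total tax = £0.58 + £8.17 + £0.24 + £0.27 = £9.26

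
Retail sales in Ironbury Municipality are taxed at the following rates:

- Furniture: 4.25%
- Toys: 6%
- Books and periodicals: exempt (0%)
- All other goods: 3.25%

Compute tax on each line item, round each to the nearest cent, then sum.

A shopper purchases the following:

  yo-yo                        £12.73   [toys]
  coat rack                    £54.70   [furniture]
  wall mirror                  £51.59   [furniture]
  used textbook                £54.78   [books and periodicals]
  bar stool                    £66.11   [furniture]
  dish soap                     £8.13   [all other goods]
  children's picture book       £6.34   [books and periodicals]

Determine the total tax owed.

£8.34

Yo-yo £12.73: toys → 6% → £0.76
Coat rack £54.70: furniture → 4.25% → £2.32
Wall mirror £51.59: furniture → 4.25% → £2.19
Used textbook £54.78: books and periodicals → 0% → £0.00
Bar stool £66.11: furniture → 4.25% → £2.81
Dish soap £8.13: all other goods → 3.25% → £0.26
Children's picture book £6.34: books and periodicals → 0% → £0.00
Total tax = £0.76 + £2.32 + £2.19 + £2.81 + £0.26 = £8.34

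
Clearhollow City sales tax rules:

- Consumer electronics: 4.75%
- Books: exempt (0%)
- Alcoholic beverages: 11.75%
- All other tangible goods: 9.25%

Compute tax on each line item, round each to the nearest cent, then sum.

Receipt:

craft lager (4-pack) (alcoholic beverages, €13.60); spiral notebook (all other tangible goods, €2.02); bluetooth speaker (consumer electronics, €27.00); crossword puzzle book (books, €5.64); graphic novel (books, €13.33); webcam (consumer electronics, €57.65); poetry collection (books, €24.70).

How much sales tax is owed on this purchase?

€5.81

Craft lager (4-pack) €13.60: alcoholic beverages → 11.75% → €1.60
Spiral notebook €2.02: all other tangible goods → 9.25% → €0.19
Bluetooth speaker €27.00: consumer electronics → 4.75% → €1.28
Crossword puzzle book €5.64: books → 0% → €0.00
Graphic novel €13.33: books → 0% → €0.00
Webcam €57.65: consumer electronics → 4.75% → €2.74
Poetry collection €24.70: books → 0% → €0.00
Total tax = €1.60 + €0.19 + €1.28 + €2.74 = €5.81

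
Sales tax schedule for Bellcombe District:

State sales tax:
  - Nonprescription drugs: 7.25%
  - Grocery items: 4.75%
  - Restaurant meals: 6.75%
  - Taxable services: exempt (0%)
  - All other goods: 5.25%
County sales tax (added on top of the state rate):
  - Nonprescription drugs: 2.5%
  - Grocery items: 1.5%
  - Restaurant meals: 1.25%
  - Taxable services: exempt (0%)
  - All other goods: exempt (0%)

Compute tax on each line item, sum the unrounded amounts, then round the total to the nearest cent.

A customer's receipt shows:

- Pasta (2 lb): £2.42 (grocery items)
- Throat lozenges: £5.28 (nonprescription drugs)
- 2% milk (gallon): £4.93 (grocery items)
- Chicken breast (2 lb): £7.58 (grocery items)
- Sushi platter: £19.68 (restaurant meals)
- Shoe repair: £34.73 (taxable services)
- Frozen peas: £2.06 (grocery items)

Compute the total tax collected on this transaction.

Pasta (2 lb) £2.42: grocery items → 4.75% + 1.5% county = 6.25% → £0.15125
Throat lozenges £5.28: nonprescription drugs → 7.25% + 2.5% county = 9.75% → £0.5148
2% milk (gallon) £4.93: grocery items → 4.75% + 1.5% county = 6.25% → £0.308125
Chicken breast (2 lb) £7.58: grocery items → 4.75% + 1.5% county = 6.25% → £0.47375
Sushi platter £19.68: restaurant meals → 6.75% + 1.25% county = 8% → £1.5744
Shoe repair £34.73: taxable services → 0% + 0% county = 0% → £0.00
Frozen peas £2.06: grocery items → 4.75% + 1.5% county = 6.25% → £0.12875
Unrounded tax sum = £3.151075 → £3.15

£3.15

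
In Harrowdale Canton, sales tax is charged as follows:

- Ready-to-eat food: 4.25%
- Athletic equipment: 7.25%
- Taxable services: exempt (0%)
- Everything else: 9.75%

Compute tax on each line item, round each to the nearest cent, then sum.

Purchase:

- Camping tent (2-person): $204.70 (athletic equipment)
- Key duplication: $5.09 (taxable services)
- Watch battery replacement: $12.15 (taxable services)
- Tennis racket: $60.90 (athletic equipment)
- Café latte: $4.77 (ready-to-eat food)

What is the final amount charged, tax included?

$307.07

Camping tent (2-person) $204.70: athletic equipment → 7.25% → $14.84
Key duplication $5.09: taxable services → 0% → $0.00
Watch battery replacement $12.15: taxable services → 0% → $0.00
Tennis racket $60.90: athletic equipment → 7.25% → $4.42
Café latte $4.77: ready-to-eat food → 4.25% → $0.20
Subtotal = $287.61; tax = $19.46; total due = $307.07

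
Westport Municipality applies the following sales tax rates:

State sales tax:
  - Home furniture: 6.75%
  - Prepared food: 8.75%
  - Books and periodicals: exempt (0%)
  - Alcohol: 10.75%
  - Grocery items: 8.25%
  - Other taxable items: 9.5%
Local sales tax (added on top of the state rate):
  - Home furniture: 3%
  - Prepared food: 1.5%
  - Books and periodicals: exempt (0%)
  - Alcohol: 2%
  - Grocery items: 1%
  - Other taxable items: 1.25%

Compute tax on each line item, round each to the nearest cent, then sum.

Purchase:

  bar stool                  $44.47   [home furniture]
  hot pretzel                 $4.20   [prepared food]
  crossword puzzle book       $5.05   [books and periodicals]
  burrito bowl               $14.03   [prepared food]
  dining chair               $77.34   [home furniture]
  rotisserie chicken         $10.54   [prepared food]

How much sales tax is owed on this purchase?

Bar stool $44.47: home furniture → 6.75% + 3% local = 9.75% → $4.34
Hot pretzel $4.20: prepared food → 8.75% + 1.5% local = 10.25% → $0.43
Crossword puzzle book $5.05: books and periodicals → 0% + 0% local = 0% → $0.00
Burrito bowl $14.03: prepared food → 8.75% + 1.5% local = 10.25% → $1.44
Dining chair $77.34: home furniture → 6.75% + 3% local = 9.75% → $7.54
Rotisserie chicken $10.54: prepared food → 8.75% + 1.5% local = 10.25% → $1.08
Total tax = $4.34 + $0.43 + $1.44 + $7.54 + $1.08 = $14.83

$14.83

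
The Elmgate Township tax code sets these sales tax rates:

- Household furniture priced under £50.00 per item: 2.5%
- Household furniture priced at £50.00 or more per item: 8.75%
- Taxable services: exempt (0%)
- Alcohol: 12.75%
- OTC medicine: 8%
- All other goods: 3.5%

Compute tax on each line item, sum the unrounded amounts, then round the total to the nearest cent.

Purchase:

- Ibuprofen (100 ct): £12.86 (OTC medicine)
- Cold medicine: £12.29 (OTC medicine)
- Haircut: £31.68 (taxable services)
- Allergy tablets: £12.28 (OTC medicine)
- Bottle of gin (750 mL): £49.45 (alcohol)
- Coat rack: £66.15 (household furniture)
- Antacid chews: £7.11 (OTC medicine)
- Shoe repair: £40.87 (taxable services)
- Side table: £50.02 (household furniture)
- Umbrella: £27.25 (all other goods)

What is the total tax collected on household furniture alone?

£10.16

Coat rack £66.15: household furniture, £50.00 or more → 8.75% → £5.788125
Side table £50.02: household furniture, £50.00 or more → 8.75% → £4.37675
Tax on household furniture: unrounded sum = £10.164875 → £10.16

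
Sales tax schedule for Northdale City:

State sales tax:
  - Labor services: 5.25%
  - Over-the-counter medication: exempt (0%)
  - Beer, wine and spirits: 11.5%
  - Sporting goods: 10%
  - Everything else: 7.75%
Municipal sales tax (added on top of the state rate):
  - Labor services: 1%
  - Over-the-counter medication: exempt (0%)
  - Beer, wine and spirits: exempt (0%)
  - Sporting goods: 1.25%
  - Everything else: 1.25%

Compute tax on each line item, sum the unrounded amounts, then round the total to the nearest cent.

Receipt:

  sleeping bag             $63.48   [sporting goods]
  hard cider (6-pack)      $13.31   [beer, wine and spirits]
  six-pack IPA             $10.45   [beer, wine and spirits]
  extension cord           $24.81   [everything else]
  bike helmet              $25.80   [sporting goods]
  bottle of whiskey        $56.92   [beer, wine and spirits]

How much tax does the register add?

Sleeping bag $63.48: sporting goods → 10% + 1.25% municipal = 11.25% → $7.1415
Hard cider (6-pack) $13.31: beer, wine and spirits → 11.5% + 0% municipal = 11.5% → $1.53065
Six-pack IPA $10.45: beer, wine and spirits → 11.5% + 0% municipal = 11.5% → $1.20175
Extension cord $24.81: everything else → 7.75% + 1.25% municipal = 9% → $2.2329
Bike helmet $25.80: sporting goods → 10% + 1.25% municipal = 11.25% → $2.9025
Bottle of whiskey $56.92: beer, wine and spirits → 11.5% + 0% municipal = 11.5% → $6.5458
Unrounded tax sum = $21.5551 → $21.56

$21.56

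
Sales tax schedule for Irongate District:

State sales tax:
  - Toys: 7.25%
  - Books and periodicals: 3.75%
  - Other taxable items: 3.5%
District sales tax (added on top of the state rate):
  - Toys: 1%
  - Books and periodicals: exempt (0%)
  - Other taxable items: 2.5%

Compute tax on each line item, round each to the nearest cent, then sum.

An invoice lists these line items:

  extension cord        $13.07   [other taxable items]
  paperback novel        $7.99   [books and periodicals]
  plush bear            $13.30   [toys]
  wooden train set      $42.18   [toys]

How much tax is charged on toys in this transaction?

Plush bear $13.30: toys → 7.25% + 1% district = 8.25% → $1.10
Wooden train set $42.18: toys → 7.25% + 1% district = 8.25% → $3.48
Tax on toys = $1.10 + $3.48 = $4.58

$4.58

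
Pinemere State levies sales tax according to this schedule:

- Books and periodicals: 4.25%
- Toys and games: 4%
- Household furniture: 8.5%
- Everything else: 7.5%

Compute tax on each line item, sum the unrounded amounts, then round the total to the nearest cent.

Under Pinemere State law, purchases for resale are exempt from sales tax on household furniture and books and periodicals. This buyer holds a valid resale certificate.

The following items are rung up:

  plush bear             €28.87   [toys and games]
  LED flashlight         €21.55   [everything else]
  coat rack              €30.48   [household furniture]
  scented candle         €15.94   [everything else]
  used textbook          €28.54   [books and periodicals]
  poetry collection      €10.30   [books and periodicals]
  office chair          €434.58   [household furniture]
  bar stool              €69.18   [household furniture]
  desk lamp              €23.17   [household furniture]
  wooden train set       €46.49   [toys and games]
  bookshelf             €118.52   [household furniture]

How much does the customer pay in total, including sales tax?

€833.45

Plush bear €28.87: toys and games → 4% → €1.1548
LED flashlight €21.55: everything else → 7.5% → €1.61625
Coat rack €30.48: household furniture, buyer-exempt → 0% → €0.00
Scented candle €15.94: everything else → 7.5% → €1.1955
Used textbook €28.54: books and periodicals, buyer-exempt → 0% → €0.00
Poetry collection €10.30: books and periodicals, buyer-exempt → 0% → €0.00
Office chair €434.58: household furniture, buyer-exempt → 0% → €0.00
Bar stool €69.18: household furniture, buyer-exempt → 0% → €0.00
Desk lamp €23.17: household furniture, buyer-exempt → 0% → €0.00
Wooden train set €46.49: toys and games → 4% → €1.8596
Bookshelf €118.52: household furniture, buyer-exempt → 0% → €0.00
Subtotal = €827.62; unrounded tax = €5.82615 → €5.83; total due = €833.45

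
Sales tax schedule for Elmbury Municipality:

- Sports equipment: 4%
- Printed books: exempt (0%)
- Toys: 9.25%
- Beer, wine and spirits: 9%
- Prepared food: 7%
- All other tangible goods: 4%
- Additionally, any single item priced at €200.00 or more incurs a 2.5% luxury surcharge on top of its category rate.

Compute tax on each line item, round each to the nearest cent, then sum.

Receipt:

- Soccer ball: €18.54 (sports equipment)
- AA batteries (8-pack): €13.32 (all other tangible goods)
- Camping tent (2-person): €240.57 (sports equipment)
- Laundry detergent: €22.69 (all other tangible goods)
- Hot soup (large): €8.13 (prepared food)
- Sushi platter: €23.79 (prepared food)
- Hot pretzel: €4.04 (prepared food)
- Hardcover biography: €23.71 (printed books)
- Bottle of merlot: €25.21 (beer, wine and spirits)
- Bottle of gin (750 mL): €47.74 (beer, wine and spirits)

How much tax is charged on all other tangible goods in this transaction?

AA batteries (8-pack) €13.32: all other tangible goods → 4% → €0.53
Laundry detergent €22.69: all other tangible goods → 4% → €0.91
Tax on all other tangible goods = €0.53 + €0.91 = €1.44

€1.44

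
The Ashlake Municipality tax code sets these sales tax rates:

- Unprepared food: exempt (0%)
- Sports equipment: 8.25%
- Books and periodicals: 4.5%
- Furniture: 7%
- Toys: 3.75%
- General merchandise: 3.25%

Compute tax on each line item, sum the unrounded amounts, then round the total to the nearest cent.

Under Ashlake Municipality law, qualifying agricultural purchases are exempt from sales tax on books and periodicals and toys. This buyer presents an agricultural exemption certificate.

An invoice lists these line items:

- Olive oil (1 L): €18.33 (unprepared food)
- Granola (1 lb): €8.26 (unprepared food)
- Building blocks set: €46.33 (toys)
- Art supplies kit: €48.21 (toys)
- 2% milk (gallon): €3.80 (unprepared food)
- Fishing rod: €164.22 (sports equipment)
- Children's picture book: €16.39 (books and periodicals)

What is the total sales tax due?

€13.55

Olive oil (1 L) €18.33: unprepared food → 0% → €0.00
Granola (1 lb) €8.26: unprepared food → 0% → €0.00
Building blocks set €46.33: toys, buyer-exempt → 0% → €0.00
Art supplies kit €48.21: toys, buyer-exempt → 0% → €0.00
2% milk (gallon) €3.80: unprepared food → 0% → €0.00
Fishing rod €164.22: sports equipment → 8.25% → €13.54815
Children's picture book €16.39: books and periodicals, buyer-exempt → 0% → €0.00
Unrounded tax sum = €13.54815 → €13.55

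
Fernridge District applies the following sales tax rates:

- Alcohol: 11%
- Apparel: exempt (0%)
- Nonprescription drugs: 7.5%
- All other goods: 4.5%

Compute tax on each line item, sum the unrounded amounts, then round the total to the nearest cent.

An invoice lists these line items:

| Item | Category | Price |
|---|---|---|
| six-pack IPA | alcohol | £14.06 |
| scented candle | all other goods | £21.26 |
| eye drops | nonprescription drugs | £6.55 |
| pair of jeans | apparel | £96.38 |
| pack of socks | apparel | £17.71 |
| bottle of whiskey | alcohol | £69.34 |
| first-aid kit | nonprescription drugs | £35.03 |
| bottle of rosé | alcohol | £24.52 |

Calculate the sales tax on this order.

£15.95

Six-pack IPA £14.06: alcohol → 11% → £1.5466
Scented candle £21.26: all other goods → 4.5% → £0.9567
Eye drops £6.55: nonprescription drugs → 7.5% → £0.49125
Pair of jeans £96.38: apparel → 0% → £0.00
Pack of socks £17.71: apparel → 0% → £0.00
Bottle of whiskey £69.34: alcohol → 11% → £7.6274
First-aid kit £35.03: nonprescription drugs → 7.5% → £2.62725
Bottle of rosé £24.52: alcohol → 11% → £2.6972
Unrounded tax sum = £15.9464 → £15.95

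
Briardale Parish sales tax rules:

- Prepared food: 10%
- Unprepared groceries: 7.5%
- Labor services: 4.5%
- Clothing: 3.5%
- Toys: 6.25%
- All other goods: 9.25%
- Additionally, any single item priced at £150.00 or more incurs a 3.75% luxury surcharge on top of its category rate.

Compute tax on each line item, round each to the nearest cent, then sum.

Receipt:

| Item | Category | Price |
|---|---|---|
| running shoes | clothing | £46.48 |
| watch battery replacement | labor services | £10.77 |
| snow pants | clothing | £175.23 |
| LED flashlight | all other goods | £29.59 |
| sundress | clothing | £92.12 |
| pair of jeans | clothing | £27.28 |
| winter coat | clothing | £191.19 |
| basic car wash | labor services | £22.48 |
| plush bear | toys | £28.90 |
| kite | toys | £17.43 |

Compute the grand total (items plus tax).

Running shoes £46.48: clothing → 3.5% → £1.63
Watch battery replacement £10.77: labor services → 4.5% → £0.48
Snow pants £175.23: clothing → 3.5% + 3.75% surcharge = 7.25% → £12.70
LED flashlight £29.59: all other goods → 9.25% → £2.74
Sundress £92.12: clothing → 3.5% → £3.22
Pair of jeans £27.28: clothing → 3.5% → £0.95
Winter coat £191.19: clothing → 3.5% + 3.75% surcharge = 7.25% → £13.86
Basic car wash £22.48: labor services → 4.5% → £1.01
Plush bear £28.90: toys → 6.25% → £1.81
Kite £17.43: toys → 6.25% → £1.09
Subtotal = £641.47; tax = £39.49; total due = £680.96

£680.96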